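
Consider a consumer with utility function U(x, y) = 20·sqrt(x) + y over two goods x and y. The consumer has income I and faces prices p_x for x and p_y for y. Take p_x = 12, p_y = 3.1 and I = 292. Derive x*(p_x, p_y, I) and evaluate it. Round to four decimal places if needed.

x* = 6.6736

Utility is quasi-linear in y; the FOC for x is 10/√x = p_x/p_y.
Solve: √x = 10·p_y/p_x, so x*(p_x,p_y) = (10·p_y/p_x)², and y* = (I − p_x·x*)/p_y.
Plugging in: x* = (10·3.1/12)² = 6.6736.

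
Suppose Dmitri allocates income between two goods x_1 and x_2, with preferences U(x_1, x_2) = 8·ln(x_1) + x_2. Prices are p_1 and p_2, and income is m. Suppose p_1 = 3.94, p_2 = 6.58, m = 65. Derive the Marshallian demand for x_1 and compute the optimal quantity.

x_1* = 13.3604

Set MRS = p_1/p_2: (8/x_1)/1 = p_1/p_2.
So x_1*(p_1,p_2) = 8·p_2/p_1, independent of income; and x_2* = (m − 8·p_2)/p_2.
At the given prices: x_1* = 8·6.58/3.94 = 13.3604.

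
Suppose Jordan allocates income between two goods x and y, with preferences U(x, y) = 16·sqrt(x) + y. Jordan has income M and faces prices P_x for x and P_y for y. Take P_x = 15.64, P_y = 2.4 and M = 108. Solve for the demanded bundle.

Set MRS = P_x/P_y: 8·x^(−1/2) = P_x/P_y.
Solve: √x = 8·P_y/P_x, so x*(P_x,P_y) = (8·P_y/P_x)², and y* = (M − P_x·x*)/P_y.
Plugging in: x* = (8·2.4/15.64)² = 1.5071, y* = 35.179.

x* = 1.5071, y* = 35.179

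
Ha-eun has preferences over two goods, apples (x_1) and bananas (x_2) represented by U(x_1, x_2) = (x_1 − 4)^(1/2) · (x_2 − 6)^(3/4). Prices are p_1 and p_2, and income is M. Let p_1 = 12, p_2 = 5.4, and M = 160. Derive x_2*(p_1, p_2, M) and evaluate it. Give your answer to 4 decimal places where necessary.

After buying the subsistence bundle (4, 6), a share 0.4 of the remaining income goes to x_1: x_1* = 4 + 0.4·(M − 4p_1 − 6p_2)/p_1.
Discretionary income = 160 − 4·12 − 6·5.4 = 79.6; x_2* = 6 + 0.6·79.6/5.4 = 14.8444.

x_2* = 14.8444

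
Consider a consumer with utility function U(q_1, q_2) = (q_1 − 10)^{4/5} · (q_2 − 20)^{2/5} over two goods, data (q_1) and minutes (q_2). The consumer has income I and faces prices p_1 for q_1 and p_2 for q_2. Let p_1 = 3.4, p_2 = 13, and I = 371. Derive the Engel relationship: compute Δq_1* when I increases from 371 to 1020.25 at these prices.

Δq_1* = 127.3039

Let q_1' = q_1−10, q_2' = q_2−20. MRS = 2·q_2'/q_1' = p_1/p_2.
After buying the subsistence bundle (10, 20), a share 2/3 of the remaining income goes to q_1: q_1* = 10 + 2/3·(I − 10p_1 − 20p_2)/p_1.
Discretionary income = 371 − 10·3.4 − 20·13 = 77; q_1* = 10 + 2/3·77/3.4 = 25.098.
At I' = 1020.25: q_1* = 152.402. Change: 152.402 − 25.098 = 127.3039.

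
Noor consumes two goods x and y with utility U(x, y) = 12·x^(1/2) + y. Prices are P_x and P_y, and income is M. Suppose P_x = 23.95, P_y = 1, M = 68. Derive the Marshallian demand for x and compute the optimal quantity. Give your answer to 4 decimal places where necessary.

Utility is quasi-linear in y; the FOC for x is 6/√x = P_x/P_y.
Solve: √x = 6·P_y/P_x, so x*(P_x,P_y) = (6·P_y/P_x)², and y* = (M − P_x·x*)/P_y.
Plugging in: x* = (6·1/23.95)² = 0.0628.

x* = 0.0628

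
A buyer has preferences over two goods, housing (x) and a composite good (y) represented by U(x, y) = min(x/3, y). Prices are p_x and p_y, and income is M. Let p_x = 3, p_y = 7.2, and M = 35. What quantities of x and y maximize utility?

x* = 6.4815, y* = 2.1605

Leontief preferences: the optimum is at the kink where x/3 = y/1, i.e. y = (1/3)·x.
Budget: p_x·x + p_y·(1/3)·x = M, so (3·p_x + p_y)·x = 3·M.
Demand: x*(p_x,p_y,M) = 3·M/(3·p_x + p_y), y* = M/(3·p_x + p_y).
Here 3·3 + 7.2 = 16.2, giving x* = 6.4815 and y* = 2.1605.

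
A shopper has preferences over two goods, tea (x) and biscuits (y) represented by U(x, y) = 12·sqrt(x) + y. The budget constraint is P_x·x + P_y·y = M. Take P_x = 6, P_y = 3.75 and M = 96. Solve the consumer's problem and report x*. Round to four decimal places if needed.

x* = 14.0625

Thus x* = (6·P_y/P_x)² — independent of M — with the rest of income spent on y.
Plugging in: x* = (6·3.75/6)² = 14.0625.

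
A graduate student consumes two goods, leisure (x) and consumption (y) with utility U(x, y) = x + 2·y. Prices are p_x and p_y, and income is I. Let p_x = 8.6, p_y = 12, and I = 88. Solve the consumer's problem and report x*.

Numerically: x* = 0, y* = 7.3333.

x* = 0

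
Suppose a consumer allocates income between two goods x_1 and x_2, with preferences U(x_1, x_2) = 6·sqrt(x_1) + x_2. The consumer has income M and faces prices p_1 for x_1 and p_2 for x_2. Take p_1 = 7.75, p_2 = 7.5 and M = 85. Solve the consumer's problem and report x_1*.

Utility is quasi-linear in x_2; the FOC for x_1 is 3/√x_1 = p_1/p_2.
Solve: √x_1 = 3·p_2/p_1, so x_1*(p_1,p_2) = (3·p_2/p_1)², and x_2* = (M − p_1·x_1*)/p_2.
Plugging in: x_1* = (3·7.5/7.75)² = 8.4287.

x_1* = 8.4287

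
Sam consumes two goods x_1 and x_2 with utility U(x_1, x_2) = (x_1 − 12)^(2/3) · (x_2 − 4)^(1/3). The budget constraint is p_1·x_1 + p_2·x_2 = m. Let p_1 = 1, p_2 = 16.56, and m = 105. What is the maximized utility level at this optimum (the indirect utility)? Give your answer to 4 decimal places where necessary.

V = 5.5552

This is Cobb-Douglas in (x_1−12, x_2−4): tangency gives 2/3·p_2·(x_2−4) = 1/3·p_1·(x_1−12).
After buying the subsistence bundle (12, 4), a share 2/3 of the remaining income goes to x_1: x_1* = 12 + 2/3·(m − 12p_1 − 4p_2)/p_1.
Discretionary income = 105 − 12·1 − 4·16.56 = 26.76; x_1* = 12 + 2/3·26.76/1 = 29.84; x_2* = 4 + 1/3·26.76/16.56 = 4.5386.
Utility at the optimum: U(29.84, 4.5386) = 5.5552.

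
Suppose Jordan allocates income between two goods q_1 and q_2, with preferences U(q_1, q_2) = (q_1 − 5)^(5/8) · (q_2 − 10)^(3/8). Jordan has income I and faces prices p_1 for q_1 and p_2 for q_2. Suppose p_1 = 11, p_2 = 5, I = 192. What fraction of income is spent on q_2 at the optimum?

This is Cobb-Douglas in (q_1−5, q_2−10): tangency gives 0.625·p_2·(q_2−10) = 0.375·p_1·(q_1−5).
After buying the subsistence bundle (5, 10), a share 0.625 of the remaining income goes to q_1: q_1* = 5 + 0.625·(I − 5p_1 − 10p_2)/p_1.
Discretionary income = 192 − 5·11 − 10·5 = 87; q_1* = 5 + 0.625·87/11 = 9.9432; q_2* = 10 + 0.375·87/5 = 16.525.
Expenditure on q_2: 5·16.525 = 82.625; share = 0.4303.

share on q_2 = 0.4303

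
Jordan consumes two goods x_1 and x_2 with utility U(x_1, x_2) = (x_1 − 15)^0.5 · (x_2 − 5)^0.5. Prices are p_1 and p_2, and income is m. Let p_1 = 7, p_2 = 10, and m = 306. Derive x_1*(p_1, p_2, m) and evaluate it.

After buying the subsistence bundle (15, 5), a share 0.5 of the remaining income goes to x_1: x_1* = 15 + 0.5·(m − 15p_1 − 5p_2)/p_1.
Discretionary income = 306 − 15·7 − 5·10 = 151; x_1* = 15 + 0.5·151/7 = 25.7857.

x_1* = 25.7857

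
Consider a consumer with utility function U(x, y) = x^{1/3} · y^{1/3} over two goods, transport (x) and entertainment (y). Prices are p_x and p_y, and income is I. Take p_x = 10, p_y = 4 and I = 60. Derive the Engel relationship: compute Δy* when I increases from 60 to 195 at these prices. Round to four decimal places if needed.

Δy* = 16.875

Tangency: MRS = y/x = p_x/p_y.
So 1/3·p_y·y = 1/3·p_x·x; combined with the budget, a share 0.5 of income goes to x.
Demand: x*(p_x,p_y,I) = 0.5·I/p_x and y* = 0.5·I/p_y.
At p_x=10, p_y=4, I=60: y* = 0.5·60/4 = 7.5.
At I' = 195: y* = 24.375. Change: 24.375 − 7.5 = 16.875.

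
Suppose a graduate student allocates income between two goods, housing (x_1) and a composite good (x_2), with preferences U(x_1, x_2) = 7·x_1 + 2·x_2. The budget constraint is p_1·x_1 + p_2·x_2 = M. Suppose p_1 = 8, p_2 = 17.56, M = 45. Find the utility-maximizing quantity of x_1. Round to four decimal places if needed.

Linear utility — the consumer picks whichever good has higher MU/price: 7/8 = 0.875 vs 2/17.56 = 0.1139.
x_1 gives more utility per dollar, so spend all income on x_1: x_1* = M/p_1, x_2* = 0.
Numerically: x_1* = 5.625, x_2* = 0.

x_1* = 5.625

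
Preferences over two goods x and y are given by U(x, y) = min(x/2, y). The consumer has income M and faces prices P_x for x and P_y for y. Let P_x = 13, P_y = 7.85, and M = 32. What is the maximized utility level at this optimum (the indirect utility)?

With perfect complements, no substitution: consume in ratio x:y = 2:1.
Budget: P_x·x + P_y·(1/2)·x = M, so (2·P_x + P_y)·x = 2·M.
Demand: x*(P_x,P_y,M) = 2·M/(2·P_x + P_y), y* = M/(2·P_x + P_y).
Here 2·13 + 7.85 = 33.85, giving x* = 1.8907 and y* = 0.9453.
Utility at the optimum: U(1.8907, 0.9453) = 0.9453.

V = 0.9453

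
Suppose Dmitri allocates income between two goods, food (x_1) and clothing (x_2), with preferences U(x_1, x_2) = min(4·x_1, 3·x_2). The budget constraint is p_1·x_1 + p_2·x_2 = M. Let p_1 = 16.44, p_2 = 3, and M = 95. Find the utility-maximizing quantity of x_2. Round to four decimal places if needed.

With perfect complements, no substitution: consume in ratio x_1:x_2 = 3:4.
Budget: p_1·x_1 + p_2·(4/3)·x_1 = M, so (3·p_1 + 4·p_2)·x_1 = 3·M.
Demand: x_1*(p_1,p_2,M) = 3·M/(3·p_1 + 4·p_2), x_2* = 4·M/(3·p_1 + 4·p_2).
Here 3·16.44 + 4·3 = 61.32, giving x_2* = 6.197.

x_2* = 6.197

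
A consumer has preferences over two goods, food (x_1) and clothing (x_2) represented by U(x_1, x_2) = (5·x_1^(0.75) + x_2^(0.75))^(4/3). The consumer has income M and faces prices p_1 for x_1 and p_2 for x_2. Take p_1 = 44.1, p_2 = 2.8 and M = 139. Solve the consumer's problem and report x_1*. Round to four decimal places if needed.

From the CES first-order condition, 5·(x_2/x_1)^(0.25) = p_1/p_2.
Hence x_2/x_1 = ((1/5)·p_1/p_2)^(1/(0.25)), i.e. raised to the 4 power.
Substitute x_2 = (x_2/x_1)·x_1 into the budget: x_1* = M/(p_1 + p_2·(x_2/x_1)).
Numerically x_2/x_1 = 98.456006, so x_1* = 139/(44.1 + 2.8·98.456006) = 0.4347.

x_1* = 0.4347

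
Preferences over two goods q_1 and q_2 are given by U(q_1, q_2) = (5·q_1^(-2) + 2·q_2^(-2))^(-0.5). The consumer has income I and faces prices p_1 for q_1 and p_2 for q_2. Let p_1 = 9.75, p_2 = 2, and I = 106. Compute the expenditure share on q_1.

MRS = MU_q_1/MU_q_2 = (5/2)·(q_2/q_1)^(3). Set equal to p_1/p_2.
Hence q_2/q_1 = ((2/5)·p_1/p_2)^(1/(3)), i.e. raised to the 1/3 power.
With the ratio pinned down, the budget gives q_1* = I/(p_1 + p_2·(q_2/q_1)) and q_2* = (q_2/q_1)·q_1*.
Numerically q_2/q_1 = 1.249333, so q_1* = 106/(9.75 + 2·1.249333) = 8.654 and q_2* = 1.249333·8.654 = 10.8117.
Expenditure on q_1: 9.75·8.654 = 84.3765; share = 0.796.

share on q_1 = 0.796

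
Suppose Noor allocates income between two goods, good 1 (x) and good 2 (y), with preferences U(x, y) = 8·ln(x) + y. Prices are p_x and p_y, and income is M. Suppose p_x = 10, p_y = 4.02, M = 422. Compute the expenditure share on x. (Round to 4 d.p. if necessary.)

Set MRS = p_x/p_y: (8/x)/1 = p_x/p_y.
So x*(p_x,p_y) = 8·p_y/p_x, independent of income; and y* = (M − 8·p_y)/p_y.
At the given prices: x* = 8·4.02/10 = 3.216, and y* = 96.9751.
Expenditure on x: 10·3.216 = 32.16; share = 0.0762.

share on x = 0.0762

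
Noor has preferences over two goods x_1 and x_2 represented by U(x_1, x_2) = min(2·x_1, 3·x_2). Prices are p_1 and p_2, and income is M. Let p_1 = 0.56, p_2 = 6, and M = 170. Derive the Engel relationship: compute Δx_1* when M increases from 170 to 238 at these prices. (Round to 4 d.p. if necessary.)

With perfect complements, no substitution: consume in ratio x_1:x_2 = 3:2.
Budget: p_1·x_1 + p_2·(2/3)·x_1 = M, so (3·p_1 + 2·p_2)·x_1 = 3·M.
Demand: x_1*(p_1,p_2,M) = 3·M/(3·p_1 + 2·p_2), x_2* = 2·M/(3·p_1 + 2·p_2).
Here 3·0.56 + 2·6 = 13.68, giving x_1* = 37.2807.
At M' = 238: x_1* = 52.193. Change: 52.193 − 37.2807 = 14.9123.

Δx_1* = 14.9123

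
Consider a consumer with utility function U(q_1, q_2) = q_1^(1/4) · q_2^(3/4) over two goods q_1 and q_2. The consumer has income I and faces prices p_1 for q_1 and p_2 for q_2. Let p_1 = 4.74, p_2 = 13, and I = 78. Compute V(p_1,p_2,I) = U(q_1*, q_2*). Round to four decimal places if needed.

V = 4.4002

Tangency: MRS = (1/3)·q_2/q_1 = p_1/p_2.
Rearranging, p_2·q_2 = 3·p_1·q_1. Substituting into the budget gives p_1·q_1·(1 + 3) = I.
Demand: q_1*(p_1,p_2,I) = 0.25·I/p_1 and q_2* = 0.75·I/p_2.
At p_1=4.74, p_2=13, I=78: q_1* = 0.25·78/4.74 = 4.1139, q_2* = 4.5.
Utility at the optimum: U(4.1139, 4.5) = 4.4002.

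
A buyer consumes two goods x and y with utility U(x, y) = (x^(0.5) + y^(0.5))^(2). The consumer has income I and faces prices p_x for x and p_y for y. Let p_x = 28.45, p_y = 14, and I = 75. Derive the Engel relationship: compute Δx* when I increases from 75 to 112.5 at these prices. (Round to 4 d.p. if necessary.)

MU_x ∝ x^(-0.5), MU_y ∝ y^(-0.5), so MRS = (y/x)^(0.5) = p_x/p_y.
Hence y/x = (p_x/p_y)^(1/(0.5)), i.e. raised to the 2 power.
Substitute y = (y/x)·x into the budget: x* = I/(p_x + p_y·(y/x)).
Numerically y/x = 4.129605, so x* = 75/(28.45 + 14·4.129605) = 0.8694.
At I' = 112.5: x* = 1.3041. Change: 1.3041 − 0.8694 = 0.4347.

Δx* = 0.4347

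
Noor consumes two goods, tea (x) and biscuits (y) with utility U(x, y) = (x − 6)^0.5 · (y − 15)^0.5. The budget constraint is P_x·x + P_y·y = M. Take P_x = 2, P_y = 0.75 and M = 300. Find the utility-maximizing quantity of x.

x* = 75.1875

MRS = (y−15)/(x−6). Tangency with P_x/P_y gives y−15 = (P_x/P_y)·(x−6).
After buying the subsistence bundle (6, 15), a share 0.5 of the remaining income goes to x: x* = 6 + 0.5·(M − 6P_x − 15P_y)/P_x.
Discretionary income = 300 − 6·2 − 15·0.75 = 276.75; x* = 6 + 0.5·276.75/2 = 75.1875.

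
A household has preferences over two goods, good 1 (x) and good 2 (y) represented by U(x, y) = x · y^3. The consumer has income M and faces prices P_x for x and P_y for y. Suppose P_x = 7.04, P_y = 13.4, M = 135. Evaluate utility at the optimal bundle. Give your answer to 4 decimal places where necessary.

V = 2068.1014

The MRS is (1/3)·y/x. Set MRS = P_x/P_y.
So P_y·y = 3·P_x·x; combined with the budget, a share 0.25 of income goes to x.
Demand: x*(P_x,P_y,M) = 0.25·M/P_x and y* = 0.75·M/P_y.
At P_x=7.04, P_y=13.4, M=135: x* = 0.25·135/7.04 = 4.794, y* = 7.556.
Utility at the optimum: U(4.794, 7.556) = 2068.1014.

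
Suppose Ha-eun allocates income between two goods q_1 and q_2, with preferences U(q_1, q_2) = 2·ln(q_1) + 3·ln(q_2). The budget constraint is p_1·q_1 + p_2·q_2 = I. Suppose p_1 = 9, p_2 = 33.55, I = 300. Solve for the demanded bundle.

MU_q_1/MU_q_2 = (2·q_2)/(3·q_1); tangency sets this equal to p_1/p_2.
So 2·p_2·q_2 = 3·p_1·q_1; combined with the budget, a share 0.4 of income goes to q_1.
Demand: q_1*(p_1,p_2,I) = 0.4·I/p_1 and q_2* = 0.6·I/p_2.
At p_1=9, p_2=33.55, I=300: q_1* = 0.4·300/9 = 13.3333, q_2* = 5.3651.

q_1* = 13.3333, q_2* = 5.3651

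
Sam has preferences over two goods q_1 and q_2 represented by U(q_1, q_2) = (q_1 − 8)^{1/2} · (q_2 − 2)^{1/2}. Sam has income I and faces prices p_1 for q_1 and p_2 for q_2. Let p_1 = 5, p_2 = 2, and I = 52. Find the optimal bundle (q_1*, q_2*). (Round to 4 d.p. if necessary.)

This is Cobb-Douglas in (q_1−8, q_2−2): tangency gives 0.5·p_2·(q_2−2) = 0.5·p_1·(q_1−8).
After buying the subsistence bundle (8, 2), a share 0.5 of the remaining income goes to q_1: q_1* = 8 + 0.5·(I − 8p_1 − 2p_2)/p_1.
Discretionary income = 52 − 8·5 − 2·2 = 8; q_1* = 8 + 0.5·8/5 = 8.8; q_2* = 2 + 0.5·8/2 = 4.

q_1* = 8.8, q_2* = 4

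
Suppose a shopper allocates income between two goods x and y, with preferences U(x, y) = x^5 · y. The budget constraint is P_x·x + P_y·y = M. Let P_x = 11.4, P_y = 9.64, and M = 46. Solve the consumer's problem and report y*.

MU_x/MU_y = (5·y)/(x); tangency sets this equal to P_x/P_y.
So 5·P_y·y = P_x·x; combined with the budget, a share 5/6 of income goes to x.
Demand: x*(P_x,P_y,M) = 5/6·M/P_x and y* = 1/6·M/P_y.
At P_x=11.4, P_y=9.64, M=46: y* = 1/6·46/9.64 = 0.7953.

y* = 0.7953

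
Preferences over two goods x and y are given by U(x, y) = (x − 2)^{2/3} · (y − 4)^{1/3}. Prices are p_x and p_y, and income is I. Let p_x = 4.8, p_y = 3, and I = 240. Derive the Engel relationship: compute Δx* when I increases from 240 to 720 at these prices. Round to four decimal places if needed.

Let x' = x−2, y' = y−4. MRS = 2·y'/x' = p_x/p_y.
After buying the subsistence bundle (2, 4), a share 2/3 of the remaining income goes to x: x* = 2 + 2/3·(I − 2p_x − 4p_y)/p_x.
Discretionary income = 240 − 2·4.8 − 4·3 = 218.4; x* = 2 + 2/3·218.4/4.8 = 32.3333.
At I' = 720: x* = 99. Change: 99 − 32.3333 = 66.6667.

Δx* = 66.6667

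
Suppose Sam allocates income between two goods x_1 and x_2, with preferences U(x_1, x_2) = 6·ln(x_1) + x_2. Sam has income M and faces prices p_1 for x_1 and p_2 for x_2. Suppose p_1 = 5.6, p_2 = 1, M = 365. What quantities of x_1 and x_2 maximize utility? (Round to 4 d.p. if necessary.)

Set MRS = p_1/p_2: (6/x_1)/1 = p_1/p_2.
So x_1*(p_1,p_2) = 6·p_2/p_1, independent of income; and x_2* = (M − 6·p_2)/p_2.
At the given prices: x_1* = 6·1/5.6 = 1.0714, and x_2* = 359.

x_1* = 1.0714, x_2* = 359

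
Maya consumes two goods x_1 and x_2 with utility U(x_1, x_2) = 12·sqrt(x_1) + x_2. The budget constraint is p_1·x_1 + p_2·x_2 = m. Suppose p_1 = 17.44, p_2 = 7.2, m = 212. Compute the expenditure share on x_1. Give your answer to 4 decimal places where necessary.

share on x_1 = 0.5048

Solve: √x_1 = 6·p_2/p_1, so x_1*(p_1,p_2) = (6·p_2/p_1)², and x_2* = (m − p_1·x_1*)/p_2.
Plugging in: x_1* = (6·7.2/17.44)² = 6.1358, x_2* = 14.5821.
Expenditure on x_1: 17.44·6.1358 = 107.0092; share = 0.5048.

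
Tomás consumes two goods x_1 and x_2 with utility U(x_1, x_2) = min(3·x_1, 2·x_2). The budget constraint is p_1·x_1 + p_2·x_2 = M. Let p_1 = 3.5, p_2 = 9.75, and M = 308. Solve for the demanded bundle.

Leontief preferences: the optimum is at the kink where x_1/2 = x_2/3, i.e. x_2 = (3/2)·x_1.
Budget: p_1·x_1 + p_2·(3/2)·x_1 = M, so (2·p_1 + 3·p_2)·x_1 = 2·M.
Demand: x_1*(p_1,p_2,M) = 2·M/(2·p_1 + 3·p_2), x_2* = 3·M/(2·p_1 + 3·p_2).
Here 2·3.5 + 3·9.75 = 36.25, giving x_1* = 16.9931 and x_2* = 25.4897.

x_1* = 16.9931, x_2* = 25.4897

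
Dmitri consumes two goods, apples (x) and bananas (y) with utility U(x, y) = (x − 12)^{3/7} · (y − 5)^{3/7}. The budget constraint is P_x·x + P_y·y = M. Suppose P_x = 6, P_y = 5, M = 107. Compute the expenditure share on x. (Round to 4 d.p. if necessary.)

share on x = 0.7196

Substituting into the budget: x* = 12 + 0.5·(M − 12·P_x − 5·P_y)/P_x, and y* = 5 + 0.5·(…)/P_y.
Discretionary income = 107 − 12·6 − 5·5 = 10; x* = 12 + 0.5·10/6 = 12.8333; y* = 5 + 0.5·10/5 = 6.
Expenditure on x: 6·12.8333 = 77; share = 0.7196.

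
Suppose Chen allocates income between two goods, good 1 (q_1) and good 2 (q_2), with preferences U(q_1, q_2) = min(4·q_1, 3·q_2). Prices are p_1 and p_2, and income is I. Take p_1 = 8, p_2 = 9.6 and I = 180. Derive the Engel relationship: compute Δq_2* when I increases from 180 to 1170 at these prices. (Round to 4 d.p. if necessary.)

Δq_2* = 63.4615

Leontief preferences: the optimum is at the kink where q_1/3 = q_2/4, i.e. q_2 = (4/3)·q_1.
Budget: p_1·q_1 + p_2·(4/3)·q_1 = I, so (3·p_1 + 4·p_2)·q_1 = 3·I.
Demand: q_1*(p_1,p_2,I) = 3·I/(3·p_1 + 4·p_2), q_2* = 4·I/(3·p_1 + 4·p_2).
Here 3·8 + 4·9.6 = 62.4, giving q_2* = 11.5385.
At I' = 1170: q_2* = 75. Change: 75 − 11.5385 = 63.4615.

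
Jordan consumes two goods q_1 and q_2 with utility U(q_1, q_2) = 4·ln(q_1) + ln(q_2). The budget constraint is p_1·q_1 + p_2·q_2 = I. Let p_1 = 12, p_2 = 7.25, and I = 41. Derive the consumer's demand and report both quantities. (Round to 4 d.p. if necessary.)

MU_q_1/MU_q_2 = (4·q_2)/(q_1); tangency sets this equal to p_1/p_2.
Rearranging, p_2·q_2 = (1/4)·p_1·q_1. Substituting into the budget gives p_1·q_1·(1 + (1/4)) = I.
Demand: q_1*(p_1,p_2,I) = 0.8·I/p_1 and q_2* = 0.2·I/p_2.
At p_1=12, p_2=7.25, I=41: q_1* = 0.8·41/12 = 2.7333, q_2* = 1.131.

q_1* = 2.7333, q_2* = 1.131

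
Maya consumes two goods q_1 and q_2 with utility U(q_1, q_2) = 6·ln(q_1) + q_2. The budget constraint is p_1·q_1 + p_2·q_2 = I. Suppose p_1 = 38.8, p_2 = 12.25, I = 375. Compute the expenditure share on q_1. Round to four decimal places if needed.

share on q_1 = 0.196

At the given prices: q_1* = 6·12.25/38.8 = 1.8943, and q_2* = 24.6122.
Expenditure on q_1: 38.8·1.8943 = 73.5; share = 0.196.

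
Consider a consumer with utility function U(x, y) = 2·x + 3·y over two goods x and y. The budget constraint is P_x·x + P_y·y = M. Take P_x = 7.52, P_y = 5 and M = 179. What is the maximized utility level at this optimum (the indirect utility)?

Linear utility — the consumer picks whichever good has higher MU/price: 2/7.52 = 0.266 vs 3/5 = 0.6.
y gives more utility per dollar, so spend all income on y: y* = M/P_y, x* = 0.
Numerically: x* = 0, y* = 35.8.
Utility at the optimum: U(0, 35.8) = 107.4.

V = 107.4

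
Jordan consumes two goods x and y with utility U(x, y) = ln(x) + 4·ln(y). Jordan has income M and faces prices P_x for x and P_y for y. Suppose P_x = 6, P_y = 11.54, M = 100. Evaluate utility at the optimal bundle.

At P_x=6, P_y=11.54, M=100: x* = 0.2·100/6 = 3.3333, y* = 6.9324.
Utility at the optimum: U(3.3333, 6.9324) = 8.9488.

V = 8.9488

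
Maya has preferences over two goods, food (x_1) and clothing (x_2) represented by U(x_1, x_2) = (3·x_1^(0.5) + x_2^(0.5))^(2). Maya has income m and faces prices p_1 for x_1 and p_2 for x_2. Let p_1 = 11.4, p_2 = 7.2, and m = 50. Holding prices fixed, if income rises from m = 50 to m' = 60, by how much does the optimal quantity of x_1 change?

Δx_1* = 0.746

MU_x_1 ∝ 3·x_1^(-0.5), MU_x_2 ∝ x_2^(-0.5), so MRS = 3·(x_2/x_1)^(0.5) = p_1/p_2.
Hence x_2/x_1 = ((1/3)·p_1/p_2)^(1/(0.5)), i.e. raised to the 2 power.
Substitute x_2 = (x_2/x_1)·x_1 into the budget: x_1* = m/(p_1 + p_2·(x_2/x_1)).
Numerically x_2/x_1 = 0.278549, so x_1* = 50/(11.4 + 7.2·0.278549) = 3.7298.
At m' = 60: x_1* = 4.4758. Change: 4.4758 − 3.7298 = 0.746.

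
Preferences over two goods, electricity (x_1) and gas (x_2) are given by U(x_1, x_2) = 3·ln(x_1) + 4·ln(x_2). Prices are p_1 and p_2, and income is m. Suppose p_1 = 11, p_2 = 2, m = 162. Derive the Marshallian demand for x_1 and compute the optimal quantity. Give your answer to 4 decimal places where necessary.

x_1* = 6.3117

MU_x_1/MU_x_2 = (3·x_2)/(4·x_1); tangency sets this equal to p_1/p_2.
Rearranging, p_2·x_2 = (4/3)·p_1·x_1. Substituting into the budget gives p_1·x_1·(1 + (4/3)) = m.
Demand: x_1*(p_1,p_2,m) = 3/7·m/p_1 and x_2* = 4/7·m/p_2.
At p_1=11, p_2=2, m=162: x_1* = 3/7·162/11 = 6.3117.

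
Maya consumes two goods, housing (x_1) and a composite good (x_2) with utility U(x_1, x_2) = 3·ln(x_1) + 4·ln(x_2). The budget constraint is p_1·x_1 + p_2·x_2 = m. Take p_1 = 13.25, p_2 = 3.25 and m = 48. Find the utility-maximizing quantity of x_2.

x_2* = 8.4396

At p_1=13.25, p_2=3.25, m=48: x_2* = 4/7·48/3.25 = 8.4396.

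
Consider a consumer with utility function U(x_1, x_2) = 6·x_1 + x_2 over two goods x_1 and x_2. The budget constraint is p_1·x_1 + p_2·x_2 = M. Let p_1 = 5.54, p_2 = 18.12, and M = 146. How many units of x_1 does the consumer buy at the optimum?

x_1* = 26.3538

Perfect substitutes: compare marginal utility per dollar. 6/p_1 vs 1/p_2 → 1.083 vs 0.0552.
x_1 gives more utility per dollar, so spend all income on x_1: x_1* = M/p_1, x_2* = 0.
Numerically: x_1* = 26.3538, x_2* = 0.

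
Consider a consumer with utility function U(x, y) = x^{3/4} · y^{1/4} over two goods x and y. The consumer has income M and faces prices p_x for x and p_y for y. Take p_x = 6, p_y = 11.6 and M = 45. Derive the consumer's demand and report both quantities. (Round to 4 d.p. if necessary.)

x* = 5.625, y* = 0.9698

MU_x/MU_y = (0.75·y)/(0.25·x); tangency sets this equal to p_x/p_y.
So 0.75·p_y·y = 0.25·p_x·x; combined with the budget, a share 0.75 of income goes to x.
Demand: x*(p_x,p_y,M) = 0.75·M/p_x and y* = 0.25·M/p_y.
At p_x=6, p_y=11.6, M=45: x* = 0.75·45/6 = 5.625, y* = 0.9698.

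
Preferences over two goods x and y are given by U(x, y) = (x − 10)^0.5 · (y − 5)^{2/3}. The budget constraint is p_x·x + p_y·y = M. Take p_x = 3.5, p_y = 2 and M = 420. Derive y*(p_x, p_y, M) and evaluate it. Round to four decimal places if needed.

y* = 112.1429

Let x' = x−10, y' = y−5. MRS = (3/4)·y'/x' = p_x/p_y.
After buying the subsistence bundle (10, 5), a share 3/7 of the remaining income goes to x: x* = 10 + 3/7·(M − 10p_x − 5p_y)/p_x.
Discretionary income = 420 − 10·3.5 − 5·2 = 375; y* = 5 + 4/7·375/2 = 112.1429.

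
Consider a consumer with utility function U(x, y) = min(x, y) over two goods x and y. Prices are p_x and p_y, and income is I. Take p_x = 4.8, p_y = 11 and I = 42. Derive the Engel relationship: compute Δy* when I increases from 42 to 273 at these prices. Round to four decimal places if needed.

Δy* = 14.6203

With perfect complements, no substitution: consume in ratio x:y = 1:1.
Budget: p_x·x + p_y·x = I, so (p_x + p_y)·x = I.
Demand: x*(p_x,p_y,I) = I/(p_x + p_y), y* = I/(p_x + p_y).
Here 4.8 + 11 = 15.8, giving y* = 2.6582.
At I' = 273: y* = 17.2785. Change: 17.2785 − 2.6582 = 14.6203.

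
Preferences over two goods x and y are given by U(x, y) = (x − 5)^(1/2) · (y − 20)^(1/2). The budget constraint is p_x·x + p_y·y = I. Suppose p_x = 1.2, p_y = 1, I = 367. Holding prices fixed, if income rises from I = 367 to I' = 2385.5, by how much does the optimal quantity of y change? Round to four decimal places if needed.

MRS = (y−20)/(x−5). Tangency with p_x/p_y gives y−20 = (p_x/p_y)·(x−5).
Substituting into the budget: x* = 5 + 0.5·(I − 5·p_x − 20·p_y)/p_x, and y* = 20 + 0.5·(…)/p_y.
Discretionary income = 367 − 5·1.2 − 20·1 = 341; y* = 20 + 0.5·341/1 = 190.5.
At I' = 2385.5: y* = 1199.75. Change: 1199.75 − 190.5 = 1009.25.

Δy* = 1009.25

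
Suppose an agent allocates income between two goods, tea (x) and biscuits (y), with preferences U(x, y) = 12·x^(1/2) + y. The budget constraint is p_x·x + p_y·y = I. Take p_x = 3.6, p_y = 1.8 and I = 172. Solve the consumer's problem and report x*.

Utility is quasi-linear in y; the FOC for x is 6/√x = p_x/p_y.
Solve: √x = 6·p_y/p_x, so x*(p_x,p_y) = (6·p_y/p_x)², and y* = (I − p_x·x*)/p_y.
Plugging in: x* = (6·1.8/3.6)² = 9.

x* = 9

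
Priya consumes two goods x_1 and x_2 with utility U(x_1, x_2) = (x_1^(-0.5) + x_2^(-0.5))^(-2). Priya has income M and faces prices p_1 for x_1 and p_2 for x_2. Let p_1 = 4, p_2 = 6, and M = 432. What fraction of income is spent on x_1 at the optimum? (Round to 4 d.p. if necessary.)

Substitute x_2 = (x_2/x_1)·x_1 into the budget: x_1* = M/(p_1 + p_2·(x_2/x_1)).
Numerically x_2/x_1 = 0.763143, so x_1* = 432/(4 + 6·0.763143) = 50.3564 and x_2* = 0.763143·50.3564 = 38.4291.
Expenditure on x_1: 4·50.3564 = 201.4254; share = 0.4663.

share on x_1 = 0.4663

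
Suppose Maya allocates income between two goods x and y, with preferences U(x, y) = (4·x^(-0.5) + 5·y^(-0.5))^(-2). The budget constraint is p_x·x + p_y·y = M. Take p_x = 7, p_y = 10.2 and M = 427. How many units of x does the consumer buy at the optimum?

x* = 26.3436

MU_x ∝ 4·x^(-1.5), MU_y ∝ 5·y^(-1.5), so MRS = (4/5)·(y/x)^(1.5) = p_x/p_y.
Hence y/x = ((5/4)·p_x/p_y)^(1/(1.5)), i.e. raised to the 2/3 power.
With the ratio pinned down, the budget gives x* = M/(p_x + p_y·(y/x)) and y* = (y/x)·x*.
Numerically y/x = 0.902828, so x* = 427/(7 + 10.2·0.902828) = 26.3436.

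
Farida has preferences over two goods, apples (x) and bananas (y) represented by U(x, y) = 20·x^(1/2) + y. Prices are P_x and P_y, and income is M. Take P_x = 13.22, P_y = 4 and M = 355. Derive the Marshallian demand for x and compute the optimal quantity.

Set MRS = P_x/P_y: 10·x^(−1/2) = P_x/P_y.
Thus x* = (10·P_y/P_x)² — independent of M — with the rest of income spent on y.
Plugging in: x* = (10·4/13.22)² = 9.155.

x* = 9.155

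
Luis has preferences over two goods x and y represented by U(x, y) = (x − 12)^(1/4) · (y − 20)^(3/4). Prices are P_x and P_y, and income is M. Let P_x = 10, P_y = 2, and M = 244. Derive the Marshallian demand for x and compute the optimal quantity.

MRS = (1/3)·(y−20)/(x−12). Tangency with P_x/P_y gives y−20 = 3·(P_x/P_y)·(x−12).
Substituting into the budget: x* = 12 + 0.25·(M − 12·P_x − 20·P_y)/P_x, and y* = 20 + 0.75·(…)/P_y.
Discretionary income = 244 − 12·10 − 20·2 = 84; x* = 12 + 0.25·84/10 = 14.1.

x* = 14.1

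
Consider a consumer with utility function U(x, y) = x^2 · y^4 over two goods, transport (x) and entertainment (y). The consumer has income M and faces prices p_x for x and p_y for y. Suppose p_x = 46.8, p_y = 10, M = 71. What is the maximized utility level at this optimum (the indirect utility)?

Demand: x*(p_x,p_y,M) = 1/3·M/p_x and y* = 2/3·M/p_y.
At p_x=46.8, p_y=10, M=71: x* = 1/3·71/46.8 = 0.5057, y* = 4.7333.
Utility at the optimum: U(0.5057, 4.7333) = 128.3662.

V = 128.3662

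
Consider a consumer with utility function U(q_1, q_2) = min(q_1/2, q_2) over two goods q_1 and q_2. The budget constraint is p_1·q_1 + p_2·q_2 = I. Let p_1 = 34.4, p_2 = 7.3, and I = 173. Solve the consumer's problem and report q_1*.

Leontief preferences: the optimum is at the kink where q_1/2 = q_2/1, i.e. q_2 = (1/2)·q_1.
Budget: p_1·q_1 + p_2·(1/2)·q_1 = I, so (2·p_1 + p_2)·q_1 = 2·I.
Demand: q_1*(p_1,p_2,I) = 2·I/(2·p_1 + p_2), q_2* = I/(2·p_1 + p_2).
Here 2·34.4 + 7.3 = 76.1, giving q_1* = 4.5466.

q_1* = 4.5466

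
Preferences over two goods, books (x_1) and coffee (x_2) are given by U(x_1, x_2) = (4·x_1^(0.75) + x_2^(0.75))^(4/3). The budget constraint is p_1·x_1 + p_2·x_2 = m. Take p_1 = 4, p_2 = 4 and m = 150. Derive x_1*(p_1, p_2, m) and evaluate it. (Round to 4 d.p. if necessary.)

x_1* = 37.3541

With the ratio pinned down, the budget gives x_1* = m/(p_1 + p_2·(x_2/x_1)) and x_2* = (x_2/x_1)·x_1*.
Numerically x_2/x_1 = 0.003906, so x_1* = 150/(4 + 4·0.003906) = 37.3541.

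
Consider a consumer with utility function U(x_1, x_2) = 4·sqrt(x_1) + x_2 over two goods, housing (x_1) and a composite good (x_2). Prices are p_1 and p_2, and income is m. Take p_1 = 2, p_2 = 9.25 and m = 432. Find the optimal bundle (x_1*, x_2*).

Solve: √x_1 = 2·p_2/p_1, so x_1*(p_1,p_2) = (2·p_2/p_1)², and x_2* = (m − p_1·x_1*)/p_2.
Plugging in: x_1* = (2·9.25/2)² = 85.5625, x_2* = 28.2027.

x_1* = 85.5625, x_2* = 28.2027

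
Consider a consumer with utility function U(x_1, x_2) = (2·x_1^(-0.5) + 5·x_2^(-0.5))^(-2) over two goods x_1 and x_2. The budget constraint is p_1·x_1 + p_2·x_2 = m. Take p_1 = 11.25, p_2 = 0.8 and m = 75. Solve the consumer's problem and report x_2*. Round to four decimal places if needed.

MRS = MU_x_1/MU_x_2 = (2/5)·(x_2/x_1)^(1.5). Set equal to p_1/p_2.
Solve for the ratio: x_2/x_1 = [(5/2)·p_1/p_2]^(2/3).
Substitute x_2 = (x_2/x_1)·x_1 into the budget: x_1* = m/(p_1 + p_2·(x_2/x_1)).
Numerically x_2/x_1 = 10.731696, so x_1* = 75/(11.25 + 0.8·10.731696) = 3.7811 and x_2* = 10.731696·3.7811 = 40.5779.

x_2* = 40.5779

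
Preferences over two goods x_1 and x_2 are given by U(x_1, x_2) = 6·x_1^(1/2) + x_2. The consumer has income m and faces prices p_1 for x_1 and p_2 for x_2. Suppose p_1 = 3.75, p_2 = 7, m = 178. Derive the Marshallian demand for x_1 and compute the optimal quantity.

x_1* = 31.36

Set MRS = p_1/p_2: 3·x_1^(−1/2) = p_1/p_2.
Solve: √x_1 = 3·p_2/p_1, so x_1*(p_1,p_2) = (3·p_2/p_1)², and x_2* = (m − p_1·x_1*)/p_2.
Plugging in: x_1* = (3·7/3.75)² = 31.36.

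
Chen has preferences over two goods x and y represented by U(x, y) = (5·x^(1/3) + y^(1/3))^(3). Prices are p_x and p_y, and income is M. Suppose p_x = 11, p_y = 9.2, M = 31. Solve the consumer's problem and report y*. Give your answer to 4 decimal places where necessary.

y* = 0.3002

MU_x ∝ 5·x^(-2/3), MU_y ∝ y^(-2/3), so MRS = 5·(y/x)^(2/3) = p_x/p_y.
Solve for the ratio: y/x = [(1/5)·p_x/p_y]^(1.5).
With the ratio pinned down, the budget gives x* = M/(p_x + p_y·(y/x)) and y* = (y/x)·x*.
Numerically y/x = 0.116937, so x* = 31/(11 + 9.2·0.116937) = 2.5671 and y* = 0.116937·2.5671 = 0.3002.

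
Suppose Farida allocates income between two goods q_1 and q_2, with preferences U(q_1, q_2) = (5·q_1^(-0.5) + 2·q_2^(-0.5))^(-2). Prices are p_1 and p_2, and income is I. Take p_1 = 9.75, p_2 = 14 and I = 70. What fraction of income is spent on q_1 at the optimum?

share on q_1 = 0.6202

MRS = MU_q_1/MU_q_2 = (5/2)·(q_2/q_1)^(1.5). Set equal to p_1/p_2.
Hence q_2/q_1 = ((2/5)·p_1/p_2)^(1/(1.5)), i.e. raised to the 2/3 power.
With the ratio pinned down, the budget gives q_1* = I/(p_1 + p_2·(q_2/q_1)) and q_2* = (q_2/q_1)·q_1*.
Numerically q_2/q_1 = 0.426538, so q_1* = 70/(9.75 + 14·0.426538) = 4.4525 and q_2* = 0.426538·4.4525 = 1.8992.
Expenditure on q_1: 9.75·4.4525 = 43.4118; share = 0.6202.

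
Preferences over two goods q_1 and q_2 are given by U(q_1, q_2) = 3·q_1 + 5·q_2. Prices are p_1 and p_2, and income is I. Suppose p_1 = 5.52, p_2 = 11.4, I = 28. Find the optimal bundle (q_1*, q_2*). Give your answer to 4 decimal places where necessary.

Perfect substitutes: compare marginal utility per dollar. 3/p_1 vs 5/p_2 → 0.5435 vs 0.4386.
q_1 gives more utility per dollar, so spend all income on q_1: q_1* = I/p_1, q_2* = 0.
Numerically: q_1* = 5.0725, q_2* = 0.

q_1* = 5.0725, q_2* = 0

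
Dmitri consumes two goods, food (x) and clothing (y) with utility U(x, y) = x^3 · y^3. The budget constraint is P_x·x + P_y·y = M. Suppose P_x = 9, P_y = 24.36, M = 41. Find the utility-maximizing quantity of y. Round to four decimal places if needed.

MU_x/MU_y = (3·y)/(3·x); tangency sets this equal to P_x/P_y.
So 3·P_y·y = 3·P_x·x; combined with the budget, a share 0.5 of income goes to x.
Demand: x*(P_x,P_y,M) = 0.5·M/P_x and y* = 0.5·M/P_y.
At P_x=9, P_y=24.36, M=41: y* = 0.5·41/24.36 = 0.8415.

y* = 0.8415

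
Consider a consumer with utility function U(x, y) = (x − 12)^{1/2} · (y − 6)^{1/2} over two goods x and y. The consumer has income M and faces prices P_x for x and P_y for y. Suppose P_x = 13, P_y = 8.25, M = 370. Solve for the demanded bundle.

x* = 18.3269, y* = 15.9697

This is Cobb-Douglas in (x−12, y−6): tangency gives 0.5·P_y·(y−6) = 0.5·P_x·(x−12).
After buying the subsistence bundle (12, 6), a share 0.5 of the remaining income goes to x: x* = 12 + 0.5·(M − 12P_x − 6P_y)/P_x.
Discretionary income = 370 − 12·13 − 6·8.25 = 164.5; x* = 12 + 0.5·164.5/13 = 18.3269; y* = 6 + 0.5·164.5/8.25 = 15.9697.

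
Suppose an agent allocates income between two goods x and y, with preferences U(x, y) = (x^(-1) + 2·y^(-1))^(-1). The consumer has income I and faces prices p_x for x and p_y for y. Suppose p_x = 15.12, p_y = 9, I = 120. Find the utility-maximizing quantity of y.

y* = 6.9571

With the ratio pinned down, the budget gives x* = I/(p_x + p_y·(y/x)) and y* = (y/x)·x*.
Numerically y/x = 1.83303, so x* = 120/(15.12 + 9·1.83303) = 3.7954 and y* = 1.83303·3.7954 = 6.9571.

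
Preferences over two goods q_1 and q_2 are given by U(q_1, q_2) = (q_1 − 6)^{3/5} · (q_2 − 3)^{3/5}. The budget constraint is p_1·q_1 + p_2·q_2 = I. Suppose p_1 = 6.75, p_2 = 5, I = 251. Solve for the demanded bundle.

This is Cobb-Douglas in (q_1−6, q_2−3): tangency gives 0.6·p_2·(q_2−3) = 0.6·p_1·(q_1−6).
After buying the subsistence bundle (6, 3), a share 0.5 of the remaining income goes to q_1: q_1* = 6 + 0.5·(I − 6p_1 − 3p_2)/p_1.
Discretionary income = 251 − 6·6.75 − 3·5 = 195.5; q_1* = 6 + 0.5·195.5/6.75 = 20.4815; q_2* = 3 + 0.5·195.5/5 = 22.55.

q_1* = 20.4815, q_2* = 22.55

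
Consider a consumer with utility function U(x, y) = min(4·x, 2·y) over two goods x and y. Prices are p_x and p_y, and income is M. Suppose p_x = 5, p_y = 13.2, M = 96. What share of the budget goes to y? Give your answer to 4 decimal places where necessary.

With perfect complements, no substitution: consume in ratio x:y = 2:4.
Budget: p_x·x + p_y·2·x = M, so (2·p_x + 4·p_y)·x = 2·M.
Demand: x*(p_x,p_y,M) = 2·M/(2·p_x + 4·p_y), y* = 4·M/(2·p_x + 4·p_y).
Here 2·5 + 4·13.2 = 62.8, giving x* = 3.0573 and y* = 6.1146.
Expenditure on y: 13.2·6.1146 = 80.7134; share = 0.8408.

share on y = 0.8408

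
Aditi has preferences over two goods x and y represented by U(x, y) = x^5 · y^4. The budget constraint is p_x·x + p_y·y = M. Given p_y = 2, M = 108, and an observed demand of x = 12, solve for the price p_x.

Tangency: MRS = (5/4)·y/x = p_x/p_y.
Rearranging, p_y·y = (4/5)·p_x·x. Substituting into the budget gives p_x·x·(1 + (4/5)) = M.
Demand: x*(p_x,p_y,M) = 5/9·M/p_x and y* = 4/9·M/p_y.
Set x* = 12 in the demand function and solve for p_x: p_x = 5.

p_x = 5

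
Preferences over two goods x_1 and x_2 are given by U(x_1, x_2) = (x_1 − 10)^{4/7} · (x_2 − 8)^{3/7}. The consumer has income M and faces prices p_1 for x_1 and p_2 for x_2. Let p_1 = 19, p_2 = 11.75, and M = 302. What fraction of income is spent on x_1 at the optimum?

Let x_1' = x_1−10, x_2' = x_2−8. MRS = (4/3)·x_2'/x_1' = p_1/p_2.
After buying the subsistence bundle (10, 8), a share 4/7 of the remaining income goes to x_1: x_1* = 10 + 4/7·(M − 10p_1 − 8p_2)/p_1.
Discretionary income = 302 − 10·19 − 8·11.75 = 18; x_1* = 10 + 4/7·18/19 = 10.5414; x_2* = 8 + 3/7·18/11.75 = 8.6565.
Expenditure on x_1: 19·10.5414 = 200.2857; share = 0.6632.

share on x_1 = 0.6632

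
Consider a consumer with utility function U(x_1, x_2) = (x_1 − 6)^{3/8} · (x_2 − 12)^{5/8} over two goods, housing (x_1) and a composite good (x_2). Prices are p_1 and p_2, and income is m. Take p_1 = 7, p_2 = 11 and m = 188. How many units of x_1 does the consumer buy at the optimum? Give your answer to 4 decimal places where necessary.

x_1* = 6.75

MRS = (3/5)·(x_2−12)/(x_1−6). Tangency with p_1/p_2 gives x_2−12 = (5/3)·(p_1/p_2)·(x_1−6).
After buying the subsistence bundle (6, 12), a share 0.375 of the remaining income goes to x_1: x_1* = 6 + 0.375·(m − 6p_1 − 12p_2)/p_1.
Discretionary income = 188 − 6·7 − 12·11 = 14; x_1* = 6 + 0.375·14/7 = 6.75.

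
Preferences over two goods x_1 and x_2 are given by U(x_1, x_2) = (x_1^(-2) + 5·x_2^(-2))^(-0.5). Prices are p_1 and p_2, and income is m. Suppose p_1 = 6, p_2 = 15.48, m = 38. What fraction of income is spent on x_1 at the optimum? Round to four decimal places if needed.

share on x_1 = 0.2372

With the ratio pinned down, the budget gives x_1* = m/(p_1 + p_2·(x_2/x_1)) and x_2* = (x_2/x_1)·x_1*.
Numerically x_2/x_1 = 1.246762, so x_1* = 38/(6 + 15.48·1.246762) = 1.502 and x_2* = 1.246762·1.502 = 1.8726.
Expenditure on x_1: 6·1.502 = 9.0119; share = 0.2372.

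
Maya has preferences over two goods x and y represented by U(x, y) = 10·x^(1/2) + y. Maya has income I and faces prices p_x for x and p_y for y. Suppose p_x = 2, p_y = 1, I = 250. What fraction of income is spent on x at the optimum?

Utility is quasi-linear in y; the FOC for x is 5/√x = p_x/p_y.
Solve: √x = 5·p_y/p_x, so x*(p_x,p_y) = (5·p_y/p_x)², and y* = (I − p_x·x*)/p_y.
Plugging in: x* = (5·1/2)² = 6.25, y* = 237.5.
Expenditure on x: 2·6.25 = 12.5; share = 0.05.

share on x = 0.05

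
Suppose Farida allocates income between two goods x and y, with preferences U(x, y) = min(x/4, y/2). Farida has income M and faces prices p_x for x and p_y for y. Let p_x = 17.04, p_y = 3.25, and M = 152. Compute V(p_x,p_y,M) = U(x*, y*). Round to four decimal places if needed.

Leontief preferences: the optimum is at the kink where x/4 = y/2, i.e. y = (1/2)·x.
Budget: p_x·x + p_y·(1/2)·x = M, so (4·p_x + 2·p_y)·x = 4·M.
Demand: x*(p_x,p_y,M) = 4·M/(4·p_x + 2·p_y), y* = 2·M/(4·p_x + 2·p_y).
Here 4·17.04 + 2·3.25 = 74.66, giving x* = 8.1436 and y* = 4.0718.
Utility at the optimum: U(8.1436, 4.0718) = 2.0359.

V = 2.0359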